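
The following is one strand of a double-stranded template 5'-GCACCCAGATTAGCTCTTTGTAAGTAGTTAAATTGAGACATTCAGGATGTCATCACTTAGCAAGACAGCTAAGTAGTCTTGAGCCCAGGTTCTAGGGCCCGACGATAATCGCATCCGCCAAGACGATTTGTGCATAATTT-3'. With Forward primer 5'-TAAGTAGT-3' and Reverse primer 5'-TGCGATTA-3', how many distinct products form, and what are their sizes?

The forward primer TAAGTAGT matches the top strand at positions 21–28, 70–77.
The reverse primer's reverse complement is TAATCGCA, matching at positions 106–113.
Each forward site pairs with the reverse site to give a product ending at position 113: sizes 93, 44 bp.

Two products: 93 bp, 44 bp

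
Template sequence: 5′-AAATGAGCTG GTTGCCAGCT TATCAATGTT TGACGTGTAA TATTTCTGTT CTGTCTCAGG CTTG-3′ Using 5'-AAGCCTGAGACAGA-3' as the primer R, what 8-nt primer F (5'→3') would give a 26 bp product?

The reverse primer's reverse complement TCTGTCTCAGGCTT matches the template at positions 50–63, so the product ends at position 63.
A 26 bp product then starts at position 63 − 26 + 1 = 38.
The forward primer is identical to the top strand there: TAATATTT.

5'-TAATATTT-3'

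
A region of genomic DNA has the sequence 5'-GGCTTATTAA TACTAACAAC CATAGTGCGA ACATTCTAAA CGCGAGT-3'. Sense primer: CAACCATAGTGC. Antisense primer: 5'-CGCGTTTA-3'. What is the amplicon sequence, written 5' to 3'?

5'-CAACCATAGTGCGAACATTCTAAACGCG-3'

Forward primer CAACCATAGTGC is found on the top strand at positions 17–28.
Taking the reverse complement of CGCGTTTA gives TAAACGCG, found at positions 37–44 on the template; the primer anneals here to the top strand with its 3' end pointing upstream.
The product is the template from position 17 through 44 (28 bp).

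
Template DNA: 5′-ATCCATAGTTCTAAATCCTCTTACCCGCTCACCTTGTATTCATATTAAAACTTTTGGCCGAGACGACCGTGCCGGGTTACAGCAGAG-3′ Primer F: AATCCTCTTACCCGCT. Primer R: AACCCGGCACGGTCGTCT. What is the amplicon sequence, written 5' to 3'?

5'-AATCCTCTTACCCGCTCACCTTGTATTCATATTAAAACTTTTGGCCGAGACGACCGTGCCGGGTT-3'

Scanning the template, AATCCTCTTACCCGCT occurs at positions 14–29; this primer anneals to the bottom strand there with its 3' end pointing downstream.
Reverse complement of the reverse primer: AGACGACCGTGCCGGGTT. This occurs on the top strand at positions 61–78.
The product is the template from position 14 through 78 (65 bp).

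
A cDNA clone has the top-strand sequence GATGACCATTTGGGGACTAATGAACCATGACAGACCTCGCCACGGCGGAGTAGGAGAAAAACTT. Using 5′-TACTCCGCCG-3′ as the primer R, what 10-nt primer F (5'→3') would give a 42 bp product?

5'-TGGGGACTAA-3'

The reverse primer's reverse complement CGGCGGAGTA matches the template at positions 43–52, so the product ends at position 52.
A 42 bp product then starts at position 52 − 42 + 1 = 11.
The forward primer is identical to the top strand there: TGGGGACTAA.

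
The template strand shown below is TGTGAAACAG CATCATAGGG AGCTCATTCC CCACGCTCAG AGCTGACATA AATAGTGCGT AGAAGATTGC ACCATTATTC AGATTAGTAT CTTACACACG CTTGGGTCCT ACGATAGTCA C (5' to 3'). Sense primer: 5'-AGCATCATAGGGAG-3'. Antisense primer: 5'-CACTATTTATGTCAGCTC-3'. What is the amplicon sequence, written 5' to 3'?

5'-AGCATCATAGGGAGCTCATTCCCCACGCTCAGAGCTGACATAAATAGTG-3'

Scanning the template, AGCATCATAGGGAG occurs at positions 9–22; this primer anneals to the bottom strand there with its 3' end pointing downstream.
Taking the reverse complement of CACTATTTATGTCAGCTC gives GAGCTGACATAAATAGTG, found at positions 40–57 on the template; the primer anneals here to the top strand with its 3' end pointing upstream.
The product is the template from position 9 through 57 (49 bp).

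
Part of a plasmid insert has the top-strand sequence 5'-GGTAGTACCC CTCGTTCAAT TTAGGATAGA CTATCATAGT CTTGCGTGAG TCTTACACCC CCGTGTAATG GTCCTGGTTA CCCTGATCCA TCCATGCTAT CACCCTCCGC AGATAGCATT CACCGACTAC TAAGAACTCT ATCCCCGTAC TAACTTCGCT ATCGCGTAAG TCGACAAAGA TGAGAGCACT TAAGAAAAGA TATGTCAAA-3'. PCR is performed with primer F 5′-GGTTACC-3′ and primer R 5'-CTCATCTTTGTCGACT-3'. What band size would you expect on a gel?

Scanning the template, GGTTACC occurs at positions 76–82; this primer anneals to the bottom strand there with its 3' end pointing downstream.
Taking the reverse complement of CTCATCTTTGTCGACT gives AGTCGACAAAGATGAG, found at positions 169–184 on the template; the primer anneals here to the top strand with its 3' end pointing upstream.
Product length = (reverse-primer end) − (forward-primer start) + 1 = 184 − 76 + 1 = 109 bp.

109 bp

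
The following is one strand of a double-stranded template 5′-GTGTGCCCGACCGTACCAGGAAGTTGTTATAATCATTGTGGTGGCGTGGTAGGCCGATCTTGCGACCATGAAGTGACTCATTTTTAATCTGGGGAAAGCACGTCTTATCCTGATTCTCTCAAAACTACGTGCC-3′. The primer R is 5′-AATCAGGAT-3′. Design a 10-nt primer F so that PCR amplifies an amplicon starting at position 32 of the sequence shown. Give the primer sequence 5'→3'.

The reverse primer's reverse complement ATCCTGATT matches the template at positions 107–115; the product starts at position 32.
The forward primer is identical to the top strand over positions 32–41: ATCATTGTGG.

5'-ATCATTGTGG-3'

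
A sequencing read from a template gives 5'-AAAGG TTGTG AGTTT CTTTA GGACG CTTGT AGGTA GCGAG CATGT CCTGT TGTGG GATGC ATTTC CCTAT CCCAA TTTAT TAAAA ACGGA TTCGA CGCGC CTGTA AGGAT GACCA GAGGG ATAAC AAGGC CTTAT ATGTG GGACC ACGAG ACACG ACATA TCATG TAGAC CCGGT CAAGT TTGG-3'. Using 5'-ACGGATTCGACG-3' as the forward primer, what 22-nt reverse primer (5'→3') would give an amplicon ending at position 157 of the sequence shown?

5'-GTCGTGTCTCGTGGTCCCACAT-3'

The forward primer binds at positions 86–97; the product's 3' end on the top strand is position 157.
The reverse primer anneals to the top strand over positions 136–157, i.e. to ATGTGGGACCACGAGACACGAC.
Its sequence written 5'→3' is the reverse complement: GTCGTGTCTCGTGGTCCCACAT.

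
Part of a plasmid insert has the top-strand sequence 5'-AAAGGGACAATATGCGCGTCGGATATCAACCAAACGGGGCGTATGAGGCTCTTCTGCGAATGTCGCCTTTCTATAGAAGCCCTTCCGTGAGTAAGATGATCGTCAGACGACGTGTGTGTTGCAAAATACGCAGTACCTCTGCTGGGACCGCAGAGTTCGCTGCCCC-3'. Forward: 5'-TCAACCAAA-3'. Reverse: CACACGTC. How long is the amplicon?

The forward primer matches the template at positions 26–34.
Reverse complement of the reverse primer: GACGTGTG. This occurs on the top strand at positions 109–116.
The product runs from position 26 to position 116, so its length is 116 − 26 + 1 = 91 bp.

91 bp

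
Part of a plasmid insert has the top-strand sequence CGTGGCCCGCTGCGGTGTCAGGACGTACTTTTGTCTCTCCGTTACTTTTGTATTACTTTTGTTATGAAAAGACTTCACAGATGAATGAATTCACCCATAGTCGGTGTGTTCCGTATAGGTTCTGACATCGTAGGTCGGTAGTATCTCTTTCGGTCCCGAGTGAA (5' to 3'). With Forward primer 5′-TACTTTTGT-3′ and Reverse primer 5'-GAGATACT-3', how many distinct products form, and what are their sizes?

The forward primer TACTTTTGT matches the top strand at positions 26–34, 43–51, 54–62.
The reverse primer's reverse complement is AGTATCTC, matching at positions 140–147.
Each forward site pairs with the reverse site to give a product ending at position 147: sizes 122, 105, 94 bp.

Three products: 122 bp, 105 bp, 94 bp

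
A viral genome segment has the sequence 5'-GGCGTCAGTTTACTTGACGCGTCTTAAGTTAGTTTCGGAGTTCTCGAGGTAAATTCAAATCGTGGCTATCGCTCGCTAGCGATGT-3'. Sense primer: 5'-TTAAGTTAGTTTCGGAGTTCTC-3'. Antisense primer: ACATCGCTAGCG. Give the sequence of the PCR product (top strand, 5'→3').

Forward primer TTAAGTTAGTTTCGGAGTTCTC is found on the top strand at positions 24–45.
The reverse primer's reverse complement is CGCTAGCGATGT, which matches the template at positions 74–85.
The product is the template from position 24 through 85 (62 bp).

5'-TTAAGTTAGTTTCGGAGTTCTCGAGGTAAATTCAAATCGTGGCTATCGCTCGCTAGCGATGT-3'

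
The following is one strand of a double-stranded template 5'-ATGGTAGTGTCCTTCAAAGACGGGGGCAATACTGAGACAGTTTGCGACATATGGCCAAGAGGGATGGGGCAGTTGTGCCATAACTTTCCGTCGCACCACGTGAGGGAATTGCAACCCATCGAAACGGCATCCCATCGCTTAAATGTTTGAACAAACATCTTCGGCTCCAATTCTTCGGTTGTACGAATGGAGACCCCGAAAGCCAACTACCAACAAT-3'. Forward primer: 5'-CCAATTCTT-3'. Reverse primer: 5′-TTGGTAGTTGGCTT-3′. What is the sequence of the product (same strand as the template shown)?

5'-CCAATTCTTCGGTTGTACGAATGGAGACCCCGAAAGCCAACTACCAA-3'

Scanning the template, CCAATTCTT occurs at positions 167–175; this primer anneals to the bottom strand there with its 3' end pointing downstream.
Reverse complement of the reverse primer: AAGCCAACTACCAA. This occurs on the top strand at positions 200–213.
The product is the template from position 167 through 213 (47 bp).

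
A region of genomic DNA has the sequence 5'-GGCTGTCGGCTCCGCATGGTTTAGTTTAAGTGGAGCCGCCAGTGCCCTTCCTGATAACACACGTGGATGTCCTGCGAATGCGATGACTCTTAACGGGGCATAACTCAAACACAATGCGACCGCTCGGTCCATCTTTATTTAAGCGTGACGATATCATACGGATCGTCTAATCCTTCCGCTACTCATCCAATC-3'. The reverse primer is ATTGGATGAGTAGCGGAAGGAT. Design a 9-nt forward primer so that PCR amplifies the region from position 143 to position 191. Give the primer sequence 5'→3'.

The reverse primer's reverse complement ATCCTTCCGCTACTCATCCAAT matches the template at positions 170–191; the product starts at position 143.
The forward primer is identical to the top strand over positions 143–151: GCGTGACGA.

5'-GCGTGACGA-3'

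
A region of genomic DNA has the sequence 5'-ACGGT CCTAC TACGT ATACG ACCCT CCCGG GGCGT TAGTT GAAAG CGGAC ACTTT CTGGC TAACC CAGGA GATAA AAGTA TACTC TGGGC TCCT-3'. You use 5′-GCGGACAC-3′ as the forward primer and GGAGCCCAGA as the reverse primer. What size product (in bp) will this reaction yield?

Forward primer GCGGACAC is found on the top strand at positions 45–52.
The reverse primer's reverse complement is TCTGGGCTCC, which matches the template at positions 84–93.
The product runs from position 45 to position 93, so its length is 93 − 45 + 1 = 49 bp.

49 bp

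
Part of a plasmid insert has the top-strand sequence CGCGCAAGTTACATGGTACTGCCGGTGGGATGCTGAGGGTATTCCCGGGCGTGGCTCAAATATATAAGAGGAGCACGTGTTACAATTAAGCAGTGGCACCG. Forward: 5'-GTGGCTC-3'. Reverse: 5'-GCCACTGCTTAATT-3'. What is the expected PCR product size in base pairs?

Forward primer GTGGCTC is found on the top strand at positions 51–57.
Taking the reverse complement of GCCACTGCTTAATT gives AATTAAGCAGTGGC, found at positions 84–97 on the template; the primer anneals here to the top strand with its 3' end pointing upstream.
The product runs from position 51 to position 97, so its length is 97 − 51 + 1 = 47 bp.

47 bp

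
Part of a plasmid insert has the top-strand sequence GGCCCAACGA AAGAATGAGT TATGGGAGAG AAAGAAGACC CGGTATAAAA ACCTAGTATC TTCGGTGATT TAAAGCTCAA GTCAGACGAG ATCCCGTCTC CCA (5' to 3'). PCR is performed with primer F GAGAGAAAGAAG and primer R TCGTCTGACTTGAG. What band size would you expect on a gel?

Forward primer GAGAGAAAGAAG is found on the top strand at positions 26–37.
Reverse complement of the reverse primer: CTCAAGTCAGACGA. This occurs on the top strand at positions 76–89.
Product length = (reverse-primer end) − (forward-primer start) + 1 = 89 − 26 + 1 = 64 bp.

64 bp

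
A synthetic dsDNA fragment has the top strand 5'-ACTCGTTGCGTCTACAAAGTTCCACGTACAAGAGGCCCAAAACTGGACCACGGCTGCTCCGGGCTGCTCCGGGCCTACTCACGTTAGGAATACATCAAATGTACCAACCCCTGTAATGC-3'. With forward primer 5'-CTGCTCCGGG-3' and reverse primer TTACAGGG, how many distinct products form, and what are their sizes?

Two products: 63 bp, 53 bp

The forward primer CTGCTCCGGG matches the top strand at positions 54–63, 64–73.
The reverse primer's reverse complement is CCCTGTAA, matching at positions 109–116.
Each forward site pairs with the reverse site to give a product ending at position 116: sizes 63, 53 bp.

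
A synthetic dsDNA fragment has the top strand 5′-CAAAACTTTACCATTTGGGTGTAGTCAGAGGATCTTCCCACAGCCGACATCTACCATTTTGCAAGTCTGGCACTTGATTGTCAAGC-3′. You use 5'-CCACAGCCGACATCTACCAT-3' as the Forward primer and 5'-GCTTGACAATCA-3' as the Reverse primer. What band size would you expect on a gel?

Forward primer CCACAGCCGACATCTACCAT is found on the top strand at positions 38–57.
Reverse complement of the reverse primer: TGATTGTCAAGC. This occurs on the top strand at positions 75–86.
Product length = (reverse-primer end) − (forward-primer start) + 1 = 86 − 38 + 1 = 49 bp.

49 bp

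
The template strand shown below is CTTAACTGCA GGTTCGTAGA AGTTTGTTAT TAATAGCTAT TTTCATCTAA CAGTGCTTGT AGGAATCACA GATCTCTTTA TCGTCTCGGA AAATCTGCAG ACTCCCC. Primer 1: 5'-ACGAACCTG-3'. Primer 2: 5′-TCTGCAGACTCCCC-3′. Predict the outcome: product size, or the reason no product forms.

No product — the primers' 3' ends point away from each other.

Primer 1 (ACGAACCTG) has reverse complement CAGGTTCGT, which matches the top strand at positions 9–17; primer 1 anneals to the top strand there with its 3' end pointing upstream toward position 9.
Primer 2 (TCTGCAGACTCCCC) matches the top strand directly at positions 94–107; it anneals to the bottom strand with its 3' end pointing downstream toward position 107.
The 3' ends diverge (primer 1 extends toward position 1, primer 2 toward position 107), so the primers never converge on a shared product.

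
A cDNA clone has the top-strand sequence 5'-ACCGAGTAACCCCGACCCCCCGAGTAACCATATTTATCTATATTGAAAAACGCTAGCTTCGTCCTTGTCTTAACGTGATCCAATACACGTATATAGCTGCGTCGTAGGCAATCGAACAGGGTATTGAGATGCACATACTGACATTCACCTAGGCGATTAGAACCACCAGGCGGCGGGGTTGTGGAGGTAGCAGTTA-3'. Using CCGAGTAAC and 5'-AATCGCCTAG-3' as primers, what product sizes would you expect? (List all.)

157 bp, 139 bp

The forward primer CCGAGTAAC matches the top strand at positions 2–10, 20–28.
The reverse primer's reverse complement is CTAGGCGATT, matching at positions 149–158.
Each forward site pairs with the reverse site to give a product ending at position 158: sizes 157, 139 bp.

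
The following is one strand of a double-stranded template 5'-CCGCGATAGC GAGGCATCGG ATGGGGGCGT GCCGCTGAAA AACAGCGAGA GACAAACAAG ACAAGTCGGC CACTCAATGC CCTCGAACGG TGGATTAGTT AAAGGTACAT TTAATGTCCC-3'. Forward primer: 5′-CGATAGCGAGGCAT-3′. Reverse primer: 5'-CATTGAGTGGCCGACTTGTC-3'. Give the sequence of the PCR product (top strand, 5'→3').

Forward primer CGATAGCGAGGCAT is found on the top strand at positions 4–17.
The reverse primer's reverse complement is GACAAGTCGGCCACTCAATG, which matches the template at positions 60–79.
The product is the template from position 4 through 79 (76 bp).

5'-CGATAGCGAGGCATCGGATGGGGGCGTGCCGCTGAAAAACAGCGAGAGACAAACAAGACAAGTCGGCCACTCAATG-3'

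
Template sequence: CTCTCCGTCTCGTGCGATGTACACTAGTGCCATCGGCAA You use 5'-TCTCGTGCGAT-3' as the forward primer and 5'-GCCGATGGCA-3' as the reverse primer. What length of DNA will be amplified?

30 bp

Forward primer TCTCGTGCGAT is found on the top strand at positions 8–18.
Taking the reverse complement of GCCGATGGCA gives TGCCATCGGC, found at positions 28–37 on the template; the primer anneals here to the top strand with its 3' end pointing upstream.
Amplicon spans positions 8–37: 30 bp.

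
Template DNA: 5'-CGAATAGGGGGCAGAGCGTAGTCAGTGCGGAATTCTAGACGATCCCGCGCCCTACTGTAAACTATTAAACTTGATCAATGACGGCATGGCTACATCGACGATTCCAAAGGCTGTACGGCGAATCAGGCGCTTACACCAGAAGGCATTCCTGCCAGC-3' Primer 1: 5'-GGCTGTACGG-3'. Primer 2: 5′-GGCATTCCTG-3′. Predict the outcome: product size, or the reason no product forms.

Primer 1 (GGCTGTACGG) matches the top strand at positions 109–118 (3' end points downstream).
Primer 2 (GGCATTCCTG) also matches the top strand directly, at positions 142–151 — its reverse complement CAGGAATGCC is not present.
Both primers anneal to the bottom strand with 3' ends pointing the same way, so neither can prime synthesis back toward the other.

No product — both primers anneal to the same strand and extend in the same direction.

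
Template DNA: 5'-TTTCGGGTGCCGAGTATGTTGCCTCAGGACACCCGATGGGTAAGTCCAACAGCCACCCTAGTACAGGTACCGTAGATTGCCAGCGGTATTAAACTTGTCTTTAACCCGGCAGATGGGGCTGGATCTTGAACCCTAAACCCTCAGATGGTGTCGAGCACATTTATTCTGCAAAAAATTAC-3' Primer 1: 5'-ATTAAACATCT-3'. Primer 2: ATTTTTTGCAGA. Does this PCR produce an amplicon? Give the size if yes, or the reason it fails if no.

Primer 1 (ATTAAACATCT) does not match the top strand, and its reverse complement AGATGTTTAAT does not match either.
With no annealing site for primer 1, no amplification occurs.

No product — primer 1 has no binding site in the template.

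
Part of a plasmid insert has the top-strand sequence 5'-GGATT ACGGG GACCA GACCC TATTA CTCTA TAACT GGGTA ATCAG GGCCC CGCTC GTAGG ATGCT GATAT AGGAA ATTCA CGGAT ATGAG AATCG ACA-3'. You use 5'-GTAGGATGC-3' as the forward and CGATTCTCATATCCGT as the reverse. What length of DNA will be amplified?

Scanning the template, GTAGGATGC occurs at positions 56–64; this primer anneals to the bottom strand there with its 3' end pointing downstream.
Reverse complement of the reverse primer: ACGGATATGAGAATCG. This occurs on the top strand at positions 80–95.
Amplicon spans positions 56–95: 40 bp.

40 bp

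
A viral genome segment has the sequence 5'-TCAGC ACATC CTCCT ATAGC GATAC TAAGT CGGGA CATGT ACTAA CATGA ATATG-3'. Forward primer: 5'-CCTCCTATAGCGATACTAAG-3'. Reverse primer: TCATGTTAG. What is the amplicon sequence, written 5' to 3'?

5'-CCTCCTATAGCGATACTAAGTCGGGACATGTACTAACATGA-3'

The forward primer matches the template at positions 10–29.
Taking the reverse complement of TCATGTTAG gives CTAACATGA, found at positions 42–50 on the template; the primer anneals here to the top strand with its 3' end pointing upstream.
The product is the template from position 10 through 50 (41 bp).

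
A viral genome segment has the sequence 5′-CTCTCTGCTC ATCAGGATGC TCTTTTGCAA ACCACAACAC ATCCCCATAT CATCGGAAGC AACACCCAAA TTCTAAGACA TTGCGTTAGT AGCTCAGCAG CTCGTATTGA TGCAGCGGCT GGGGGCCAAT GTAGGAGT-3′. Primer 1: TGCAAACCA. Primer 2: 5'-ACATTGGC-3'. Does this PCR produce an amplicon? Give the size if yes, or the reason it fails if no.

Primer 1 (TGCAAACCA) matches the top strand at positions 26–34; it acts as a forward primer.
Primer 2's reverse complement is GCCAATGT, matching the top strand at positions 125–132; it acts as a reverse primer.
The 3' ends face each other across positions 26–132, giving a 107 bp product.

Yes — a 107 bp product.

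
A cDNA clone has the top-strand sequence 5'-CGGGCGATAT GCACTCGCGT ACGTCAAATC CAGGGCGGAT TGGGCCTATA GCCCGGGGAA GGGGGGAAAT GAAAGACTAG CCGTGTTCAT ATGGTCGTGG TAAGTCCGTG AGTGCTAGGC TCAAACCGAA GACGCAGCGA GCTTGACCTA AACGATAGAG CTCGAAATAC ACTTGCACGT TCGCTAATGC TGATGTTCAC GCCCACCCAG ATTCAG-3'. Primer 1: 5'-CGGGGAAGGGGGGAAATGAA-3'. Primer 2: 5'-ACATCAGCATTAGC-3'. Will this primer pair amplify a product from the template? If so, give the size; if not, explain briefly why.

Yes — a 143 bp product.

Primer 1 (CGGGGAAGGGGGGAAATGAA) matches the top strand at positions 54–73; it acts as a forward primer.
Primer 2's reverse complement is GCTAATGCTGATGT, matching the top strand at positions 183–196; it acts as a reverse primer.
The 3' ends face each other across positions 54–196, giving a 143 bp product.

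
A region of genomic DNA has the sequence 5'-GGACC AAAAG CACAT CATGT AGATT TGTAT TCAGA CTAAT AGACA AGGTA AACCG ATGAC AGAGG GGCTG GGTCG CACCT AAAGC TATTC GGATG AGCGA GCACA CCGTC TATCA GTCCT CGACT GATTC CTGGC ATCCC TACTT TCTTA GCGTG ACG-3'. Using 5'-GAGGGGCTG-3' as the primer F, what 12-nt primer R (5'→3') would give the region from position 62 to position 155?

5'-CACGCTAAGAAA-3'

The product's 3' end on the top strand is position 155.
The reverse primer anneals to the top strand over positions 144–155, i.e. to TTTCTTAGCGTG.
Its sequence written 5'→3' is the reverse complement: CACGCTAAGAAA.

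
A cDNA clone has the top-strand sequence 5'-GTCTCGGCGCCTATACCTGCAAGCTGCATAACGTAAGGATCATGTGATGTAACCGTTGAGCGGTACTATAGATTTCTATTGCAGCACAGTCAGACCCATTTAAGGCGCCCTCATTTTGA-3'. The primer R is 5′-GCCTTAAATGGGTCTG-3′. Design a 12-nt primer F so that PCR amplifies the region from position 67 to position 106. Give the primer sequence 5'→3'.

5'-TATAGATTTCTA-3'

The reverse primer's reverse complement CAGACCCATTTAAGGC matches the template at positions 91–106; the product starts at position 67.
The forward primer is identical to the top strand over positions 67–78: TATAGATTTCTA.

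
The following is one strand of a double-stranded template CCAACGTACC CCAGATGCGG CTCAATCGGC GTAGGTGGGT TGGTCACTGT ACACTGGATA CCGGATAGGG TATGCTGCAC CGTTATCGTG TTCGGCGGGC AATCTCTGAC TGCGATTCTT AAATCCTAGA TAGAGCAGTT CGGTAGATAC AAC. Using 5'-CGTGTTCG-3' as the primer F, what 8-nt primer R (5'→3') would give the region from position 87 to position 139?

The product's 3' end on the top strand is position 139.
The reverse primer anneals to the top strand over positions 132–139, i.e. to AGAGCAGT.
Its sequence written 5'→3' is the reverse complement: ACTGCTCT.

5'-ACTGCTCT-3'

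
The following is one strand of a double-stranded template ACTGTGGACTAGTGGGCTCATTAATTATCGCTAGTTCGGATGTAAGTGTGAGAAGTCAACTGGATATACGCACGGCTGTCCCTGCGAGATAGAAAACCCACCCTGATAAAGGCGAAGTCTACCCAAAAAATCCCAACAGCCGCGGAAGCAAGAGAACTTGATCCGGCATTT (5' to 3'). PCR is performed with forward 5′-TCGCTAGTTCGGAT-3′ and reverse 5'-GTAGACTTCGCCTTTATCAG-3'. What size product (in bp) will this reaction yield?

The forward primer matches the template at positions 28–41.
Reverse complement of the reverse primer: CTGATAAAGGCGAAGTCTAC. This occurs on the top strand at positions 103–122.
The product runs from position 28 to position 122, so its length is 122 − 28 + 1 = 95 bp.

95 bp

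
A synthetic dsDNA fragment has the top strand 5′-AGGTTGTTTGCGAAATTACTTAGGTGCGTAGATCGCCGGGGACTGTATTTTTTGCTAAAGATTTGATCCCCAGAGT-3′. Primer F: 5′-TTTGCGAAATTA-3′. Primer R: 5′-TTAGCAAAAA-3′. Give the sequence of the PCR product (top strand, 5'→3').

The forward primer matches the template at positions 7–18.
The reverse primer's reverse complement is TTTTTGCTAA, which matches the template at positions 49–58.
The product is the template from position 7 through 58 (52 bp).

5'-TTTGCGAAATTACTTAGGTGCGTAGATCGCCGGGGACTGTATTTTTTGCTAA-3'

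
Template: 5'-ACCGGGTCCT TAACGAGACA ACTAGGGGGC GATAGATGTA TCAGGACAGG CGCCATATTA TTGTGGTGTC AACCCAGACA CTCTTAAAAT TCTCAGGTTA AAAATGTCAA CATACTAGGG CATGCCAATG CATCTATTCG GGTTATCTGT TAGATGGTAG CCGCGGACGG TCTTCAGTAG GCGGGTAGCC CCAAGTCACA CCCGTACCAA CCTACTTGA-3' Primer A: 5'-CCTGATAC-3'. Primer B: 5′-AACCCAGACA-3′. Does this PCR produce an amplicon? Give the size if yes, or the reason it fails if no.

No product — the primers' 3' ends point away from each other.

Primer A (CCTGATAC) has reverse complement GTATCAGG, which matches the top strand at positions 38–45; primer A anneals to the top strand there with its 3' end pointing upstream toward position 38.
Primer B (AACCCAGACA) matches the top strand directly at positions 71–80; it anneals to the bottom strand with its 3' end pointing downstream toward position 80.
The 3' ends diverge (primer A extends toward position 1, primer B toward position 219), so the primers never converge on a shared product.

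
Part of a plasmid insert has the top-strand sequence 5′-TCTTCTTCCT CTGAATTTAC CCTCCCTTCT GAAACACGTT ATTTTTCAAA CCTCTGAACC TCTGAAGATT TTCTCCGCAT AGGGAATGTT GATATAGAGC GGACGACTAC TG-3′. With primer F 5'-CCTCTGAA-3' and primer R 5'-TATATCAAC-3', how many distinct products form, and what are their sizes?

The forward primer CCTCTGAA matches the top strand at positions 8–15, 51–58, 59–66.
The reverse primer's reverse complement is GTTGATATA, matching at positions 88–96.
Each forward site pairs with the reverse site to give a product ending at position 96: sizes 89, 46, 38 bp.

Three products: 89 bp, 46 bp, 38 bp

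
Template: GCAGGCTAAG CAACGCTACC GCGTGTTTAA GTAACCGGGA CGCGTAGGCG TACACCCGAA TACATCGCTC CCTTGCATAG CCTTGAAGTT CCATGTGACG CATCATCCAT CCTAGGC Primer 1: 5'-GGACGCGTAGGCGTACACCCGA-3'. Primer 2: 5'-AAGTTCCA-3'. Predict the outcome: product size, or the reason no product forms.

Primer 1 (GGACGCGTAGGCGTACACCCGA) matches the top strand at positions 38–59 (3' end points downstream).
Primer 2 (AAGTTCCA) also matches the top strand directly, at positions 86–93 — its reverse complement TGGAACTT is not present.
Both primers anneal to the bottom strand with 3' ends pointing the same way, so neither can prime synthesis back toward the other.

No product — both primers anneal to the same strand and extend in the same direction.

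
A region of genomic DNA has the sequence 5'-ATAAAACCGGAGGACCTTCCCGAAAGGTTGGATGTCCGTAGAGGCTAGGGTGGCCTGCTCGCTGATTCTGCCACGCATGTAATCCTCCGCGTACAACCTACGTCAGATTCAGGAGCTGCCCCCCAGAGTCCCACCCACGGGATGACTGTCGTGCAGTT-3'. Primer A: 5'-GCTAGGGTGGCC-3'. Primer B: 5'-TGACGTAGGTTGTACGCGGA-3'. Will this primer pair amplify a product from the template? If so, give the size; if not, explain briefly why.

Primer A (GCTAGGGTGGCC) matches the top strand at positions 44–55; it acts as a forward primer.
Primer B's reverse complement is TCCGCGTACAACCTACGTCA, matching the top strand at positions 86–105; it acts as a reverse primer.
The 3' ends face each other across positions 44–105, giving a 62 bp product.

Yes — a 62 bp product.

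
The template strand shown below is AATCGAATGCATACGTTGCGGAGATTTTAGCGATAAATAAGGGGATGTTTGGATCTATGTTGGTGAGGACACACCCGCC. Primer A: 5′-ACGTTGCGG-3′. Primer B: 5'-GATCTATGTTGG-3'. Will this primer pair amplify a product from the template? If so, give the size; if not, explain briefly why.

Primer A (ACGTTGCGG) matches the top strand at positions 13–21 (3' end points downstream).
Primer B (GATCTATGTTGG) also matches the top strand directly, at positions 52–63 — its reverse complement CCAACATAGATC is not present.
Both primers anneal to the bottom strand with 3' ends pointing the same way, so neither can prime synthesis back toward the other.

No product — both primers anneal to the same strand and extend in the same direction.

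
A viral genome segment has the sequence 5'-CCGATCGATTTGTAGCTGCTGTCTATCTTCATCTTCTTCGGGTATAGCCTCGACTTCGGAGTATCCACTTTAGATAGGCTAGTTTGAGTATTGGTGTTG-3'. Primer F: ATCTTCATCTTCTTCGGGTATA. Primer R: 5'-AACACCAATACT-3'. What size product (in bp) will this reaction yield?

74 bp

The forward primer matches the template at positions 25–46.
The reverse primer's reverse complement is AGTATTGGTGTT, which matches the template at positions 87–98.
Amplicon spans positions 25–98: 74 bp.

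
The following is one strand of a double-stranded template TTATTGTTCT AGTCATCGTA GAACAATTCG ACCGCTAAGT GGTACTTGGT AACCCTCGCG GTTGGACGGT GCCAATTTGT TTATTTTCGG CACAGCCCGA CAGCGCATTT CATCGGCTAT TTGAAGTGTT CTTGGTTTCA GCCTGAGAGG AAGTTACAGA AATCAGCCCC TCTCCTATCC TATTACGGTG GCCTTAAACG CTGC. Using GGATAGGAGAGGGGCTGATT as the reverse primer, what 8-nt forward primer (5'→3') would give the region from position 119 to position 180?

The reverse primer's reverse complement AATCAGCCCCTCTCCTATCC matches the template at positions 161–180; the product starts at position 119.
The forward primer is identical to the top strand over positions 119–126: ATTTGAAG.

5'-ATTTGAAG-3'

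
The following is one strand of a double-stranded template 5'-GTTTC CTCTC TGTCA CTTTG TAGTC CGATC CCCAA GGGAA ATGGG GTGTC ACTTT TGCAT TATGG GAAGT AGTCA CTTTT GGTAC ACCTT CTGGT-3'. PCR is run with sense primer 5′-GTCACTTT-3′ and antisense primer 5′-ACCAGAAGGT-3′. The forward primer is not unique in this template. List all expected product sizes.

84 bp, 48 bp, 24 bp

The forward primer GTCACTTT matches the top strand at positions 12–19, 48–55, 72–79.
The reverse primer's reverse complement is ACCTTCTGGT, matching at positions 86–95.
Each forward site pairs with the reverse site to give a product ending at position 95: sizes 84, 48, 24 bp.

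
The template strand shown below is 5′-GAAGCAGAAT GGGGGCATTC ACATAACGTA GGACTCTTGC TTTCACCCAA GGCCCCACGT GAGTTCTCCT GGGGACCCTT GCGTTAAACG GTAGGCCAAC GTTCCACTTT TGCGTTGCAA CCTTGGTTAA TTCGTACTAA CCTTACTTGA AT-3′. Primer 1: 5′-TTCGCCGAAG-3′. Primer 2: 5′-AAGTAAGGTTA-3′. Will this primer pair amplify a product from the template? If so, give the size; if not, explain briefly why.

No product — primer 1 has no binding site in the template.

Primer 1 (TTCGCCGAAG) does not match the top strand, and its reverse complement CTTCGGCGAA does not match either.
With no annealing site for primer 1, no amplification occurs.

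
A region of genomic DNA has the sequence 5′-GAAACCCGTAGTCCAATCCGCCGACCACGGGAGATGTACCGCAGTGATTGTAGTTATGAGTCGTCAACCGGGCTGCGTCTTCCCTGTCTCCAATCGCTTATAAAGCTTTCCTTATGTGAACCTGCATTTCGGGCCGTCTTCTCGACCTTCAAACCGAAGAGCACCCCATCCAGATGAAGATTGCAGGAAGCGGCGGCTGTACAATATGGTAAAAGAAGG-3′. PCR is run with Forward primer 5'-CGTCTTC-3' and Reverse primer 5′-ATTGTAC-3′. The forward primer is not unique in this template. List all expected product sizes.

The forward primer CGTCTTC matches the top strand at positions 76–82, 135–141.
The reverse primer's reverse complement is GTACAAT, matching at positions 199–205.
Each forward site pairs with the reverse site to give a product ending at position 205: sizes 130, 71 bp.

130 bp, 71 bp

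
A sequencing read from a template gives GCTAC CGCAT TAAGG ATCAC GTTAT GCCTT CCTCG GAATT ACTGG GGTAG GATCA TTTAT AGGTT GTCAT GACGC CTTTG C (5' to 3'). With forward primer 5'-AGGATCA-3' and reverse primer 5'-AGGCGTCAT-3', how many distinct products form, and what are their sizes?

The forward primer AGGATCA matches the top strand at positions 13–19, 49–55.
The reverse primer's reverse complement is ATGACGCCT, matching at positions 69–77.
Each forward site pairs with the reverse site to give a product ending at position 77: sizes 65, 29 bp.

Two products: 65 bp, 29 bp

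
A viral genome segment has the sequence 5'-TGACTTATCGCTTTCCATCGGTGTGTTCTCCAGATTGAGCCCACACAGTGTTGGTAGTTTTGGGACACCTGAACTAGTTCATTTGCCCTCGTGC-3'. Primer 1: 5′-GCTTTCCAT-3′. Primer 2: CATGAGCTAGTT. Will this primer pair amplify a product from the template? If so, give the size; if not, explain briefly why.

Primer 2 (CATGAGCTAGTT) does not match the top strand, and its reverse complement AACTAGCTCATG does not match either.
With no annealing site for primer 2, no amplification occurs.

No product — primer 2 has no binding site in the template.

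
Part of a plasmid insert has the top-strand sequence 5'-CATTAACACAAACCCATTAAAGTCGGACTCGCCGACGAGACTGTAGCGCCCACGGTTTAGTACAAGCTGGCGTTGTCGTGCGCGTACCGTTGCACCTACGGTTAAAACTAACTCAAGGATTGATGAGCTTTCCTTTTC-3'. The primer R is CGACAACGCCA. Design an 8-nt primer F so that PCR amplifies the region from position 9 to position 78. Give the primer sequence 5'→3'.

The reverse primer's reverse complement TGGCGTTGTCG matches the template at positions 68–78; the product starts at position 9.
The forward primer is identical to the top strand over positions 9–16: CAAACCCA.

5'-CAAACCCA-3'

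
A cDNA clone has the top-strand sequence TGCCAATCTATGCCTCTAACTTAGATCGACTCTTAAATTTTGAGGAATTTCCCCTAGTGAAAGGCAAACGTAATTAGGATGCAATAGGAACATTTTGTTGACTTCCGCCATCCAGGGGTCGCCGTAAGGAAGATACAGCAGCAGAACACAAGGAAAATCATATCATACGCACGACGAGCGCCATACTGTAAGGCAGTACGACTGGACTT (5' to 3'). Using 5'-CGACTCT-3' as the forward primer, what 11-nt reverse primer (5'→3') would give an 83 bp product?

The forward primer binds at positions 27–33, so an 83 bp product ends at position 27 + 83 − 1 = 109.
The reverse primer anneals to the top strand over positions 99–109, i.e. to TGACTTCCGCC.
Its sequence written 5'→3' is the reverse complement: GGCGGAAGTCA.

5'-GGCGGAAGTCA-3'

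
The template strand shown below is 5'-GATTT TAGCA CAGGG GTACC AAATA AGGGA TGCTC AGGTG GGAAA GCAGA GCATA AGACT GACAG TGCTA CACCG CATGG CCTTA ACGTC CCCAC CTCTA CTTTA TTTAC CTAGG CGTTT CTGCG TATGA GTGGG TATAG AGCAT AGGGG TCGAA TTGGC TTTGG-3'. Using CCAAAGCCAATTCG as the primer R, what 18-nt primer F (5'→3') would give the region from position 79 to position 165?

The reverse primer's reverse complement CGAATTGGCTTTGG matches the template at positions 152–165; the product starts at position 79.
The forward primer is identical to the top strand over positions 79–96: GGCCTTAACGTCCCCACC.

5'-GGCCTTAACGTCCCCACC-3'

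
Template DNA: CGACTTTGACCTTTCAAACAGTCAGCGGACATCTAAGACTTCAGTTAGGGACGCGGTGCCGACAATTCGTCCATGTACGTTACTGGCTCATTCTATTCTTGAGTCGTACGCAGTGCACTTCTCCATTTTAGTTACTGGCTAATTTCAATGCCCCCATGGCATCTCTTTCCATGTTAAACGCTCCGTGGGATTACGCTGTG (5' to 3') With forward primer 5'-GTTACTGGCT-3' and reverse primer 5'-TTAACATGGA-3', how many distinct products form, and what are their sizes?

The forward primer GTTACTGGCT matches the top strand at positions 79–88, 131–140.
The reverse primer's reverse complement is TCCATGTTAA, matching at positions 168–177.
Each forward site pairs with the reverse site to give a product ending at position 177: sizes 99, 47 bp.

Two products: 99 bp, 47 bp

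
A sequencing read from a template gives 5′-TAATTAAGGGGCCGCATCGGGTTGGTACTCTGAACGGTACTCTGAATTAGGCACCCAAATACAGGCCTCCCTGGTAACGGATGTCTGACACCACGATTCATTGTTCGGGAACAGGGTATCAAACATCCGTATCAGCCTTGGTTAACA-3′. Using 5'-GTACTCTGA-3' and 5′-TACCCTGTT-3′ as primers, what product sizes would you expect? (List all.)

94 bp, 82 bp

The forward primer GTACTCTGA matches the top strand at positions 25–33, 37–45.
The reverse primer's reverse complement is AACAGGGTA, matching at positions 110–118.
Each forward site pairs with the reverse site to give a product ending at position 118: sizes 94, 82 bp.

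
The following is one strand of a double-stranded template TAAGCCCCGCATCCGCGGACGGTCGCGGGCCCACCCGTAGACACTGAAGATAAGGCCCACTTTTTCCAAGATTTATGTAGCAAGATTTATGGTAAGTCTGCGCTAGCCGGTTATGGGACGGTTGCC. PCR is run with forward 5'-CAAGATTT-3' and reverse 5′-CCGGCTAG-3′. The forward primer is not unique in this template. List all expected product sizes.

The forward primer CAAGATTT matches the top strand at positions 67–74, 81–88.
The reverse primer's reverse complement is CTAGCCGG, matching at positions 103–110.
Each forward site pairs with the reverse site to give a product ending at position 110: sizes 44, 30 bp.

44 bp, 30 bp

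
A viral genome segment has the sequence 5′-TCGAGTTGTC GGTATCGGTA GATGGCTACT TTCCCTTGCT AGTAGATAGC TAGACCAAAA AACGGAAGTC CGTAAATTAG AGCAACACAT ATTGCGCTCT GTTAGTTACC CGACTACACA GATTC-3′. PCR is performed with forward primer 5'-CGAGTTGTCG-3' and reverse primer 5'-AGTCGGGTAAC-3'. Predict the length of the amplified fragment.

114 bp

The forward primer matches the template at positions 2–11.
Taking the reverse complement of AGTCGGGTAAC gives GTTACCCGACT, found at positions 105–115 on the template; the primer anneals here to the top strand with its 3' end pointing upstream.
Product length = (reverse-primer end) − (forward-primer start) + 1 = 115 − 2 + 1 = 114 bp.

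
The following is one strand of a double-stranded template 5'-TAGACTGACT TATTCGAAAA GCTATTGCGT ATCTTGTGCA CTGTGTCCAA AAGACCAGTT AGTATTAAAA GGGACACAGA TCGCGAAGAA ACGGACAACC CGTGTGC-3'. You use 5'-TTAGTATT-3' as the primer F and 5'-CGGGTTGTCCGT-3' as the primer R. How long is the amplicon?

Forward primer TTAGTATT is found on the top strand at positions 59–66.
Taking the reverse complement of CGGGTTGTCCGT gives ACGGACAACCCG, found at positions 91–102 on the template; the primer anneals here to the top strand with its 3' end pointing upstream.
The product runs from position 59 to position 102, so its length is 102 − 59 + 1 = 44 bp.

44 bp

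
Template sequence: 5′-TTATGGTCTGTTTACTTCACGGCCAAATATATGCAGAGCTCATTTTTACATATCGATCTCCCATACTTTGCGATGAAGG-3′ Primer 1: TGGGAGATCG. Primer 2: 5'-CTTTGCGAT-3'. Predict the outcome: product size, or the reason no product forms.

No product — the primers' 3' ends point away from each other.

Primer 1 (TGGGAGATCG) has reverse complement CGATCTCCCA, which matches the top strand at positions 54–63; primer 1 anneals to the top strand there with its 3' end pointing upstream toward position 54.
Primer 2 (CTTTGCGAT) matches the top strand directly at positions 66–74; it anneals to the bottom strand with its 3' end pointing downstream toward position 74.
The 3' ends diverge (primer 1 extends toward position 1, primer 2 toward position 79), so the primers never converge on a shared product.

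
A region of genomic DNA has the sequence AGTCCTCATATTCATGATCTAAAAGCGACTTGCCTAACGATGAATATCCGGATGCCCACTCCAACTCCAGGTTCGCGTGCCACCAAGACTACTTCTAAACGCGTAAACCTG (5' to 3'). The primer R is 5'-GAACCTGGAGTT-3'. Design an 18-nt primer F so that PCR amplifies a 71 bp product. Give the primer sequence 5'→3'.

The reverse primer's reverse complement AACTCCAGGTTC matches the template at positions 63–74, so the product ends at position 74.
A 71 bp product then starts at position 74 − 71 + 1 = 4.
The forward primer is identical to the top strand there: CCTCATATTCATGATCTA.

5'-CCTCATATTCATGATCTA-3'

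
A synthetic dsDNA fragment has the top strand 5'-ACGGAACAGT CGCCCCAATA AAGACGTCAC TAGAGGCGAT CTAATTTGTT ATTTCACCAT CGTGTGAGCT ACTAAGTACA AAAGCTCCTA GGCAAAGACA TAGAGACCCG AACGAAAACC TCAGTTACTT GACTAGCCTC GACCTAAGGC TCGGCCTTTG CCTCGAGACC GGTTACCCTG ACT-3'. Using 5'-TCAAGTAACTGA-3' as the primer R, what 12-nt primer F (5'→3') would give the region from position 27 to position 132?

5'-TCACTAGAGGCG-3'

The reverse primer's reverse complement TCAGTTACTTGA matches the template at positions 121–132; the product starts at position 27.
The forward primer is identical to the top strand over positions 27–38: TCACTAGAGGCG.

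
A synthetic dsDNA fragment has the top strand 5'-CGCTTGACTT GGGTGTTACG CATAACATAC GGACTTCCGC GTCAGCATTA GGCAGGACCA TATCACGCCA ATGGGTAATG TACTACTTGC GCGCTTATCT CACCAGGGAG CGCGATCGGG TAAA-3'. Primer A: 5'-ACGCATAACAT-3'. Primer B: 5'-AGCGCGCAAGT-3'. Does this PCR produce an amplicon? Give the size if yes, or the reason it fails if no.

Primer A (ACGCATAACAT) matches the top strand at positions 18–28; it acts as a forward primer.
Primer B's reverse complement is ACTTGCGCGCT, matching the top strand at positions 85–95; it acts as a reverse primer.
The 3' ends face each other across positions 18–95, giving a 78 bp product.

Yes — a 78 bp product.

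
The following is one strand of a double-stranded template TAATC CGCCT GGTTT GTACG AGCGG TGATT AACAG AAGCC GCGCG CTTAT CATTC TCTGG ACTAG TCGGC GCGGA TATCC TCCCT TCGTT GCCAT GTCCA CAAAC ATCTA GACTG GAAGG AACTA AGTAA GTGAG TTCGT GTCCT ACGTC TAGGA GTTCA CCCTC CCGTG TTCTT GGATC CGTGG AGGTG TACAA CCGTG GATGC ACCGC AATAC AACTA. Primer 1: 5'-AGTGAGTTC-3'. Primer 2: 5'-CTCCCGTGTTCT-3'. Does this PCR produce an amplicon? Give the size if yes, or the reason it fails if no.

Primer 1 (AGTGAGTTC) matches the top strand at positions 130–138 (3' end points downstream).
Primer 2 (CTCCCGTGTTCT) also matches the top strand directly, at positions 163–174 — its reverse complement AGAACACGGGAG is not present.
Both primers anneal to the bottom strand with 3' ends pointing the same way, so neither can prime synthesis back toward the other.

No product — both primers anneal to the same strand and extend in the same direction.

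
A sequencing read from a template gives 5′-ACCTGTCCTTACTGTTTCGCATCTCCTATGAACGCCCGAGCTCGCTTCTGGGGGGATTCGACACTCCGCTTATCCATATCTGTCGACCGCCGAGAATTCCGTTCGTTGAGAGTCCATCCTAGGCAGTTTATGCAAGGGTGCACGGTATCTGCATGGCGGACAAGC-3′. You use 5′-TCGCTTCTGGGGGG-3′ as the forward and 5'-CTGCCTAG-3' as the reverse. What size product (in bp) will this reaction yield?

The forward primer matches the template at positions 42–55.
Taking the reverse complement of CTGCCTAG gives CTAGGCAG, found at positions 119–126 on the template; the primer anneals here to the top strand with its 3' end pointing upstream.
Product length = (reverse-primer end) − (forward-primer start) + 1 = 126 − 42 + 1 = 85 bp.

85 bp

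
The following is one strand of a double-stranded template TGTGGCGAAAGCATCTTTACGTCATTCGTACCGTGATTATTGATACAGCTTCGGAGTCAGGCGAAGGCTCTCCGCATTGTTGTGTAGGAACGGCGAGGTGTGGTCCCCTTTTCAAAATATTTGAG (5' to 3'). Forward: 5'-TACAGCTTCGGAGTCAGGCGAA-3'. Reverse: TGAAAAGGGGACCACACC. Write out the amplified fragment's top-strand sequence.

Forward primer TACAGCTTCGGAGTCAGGCGAA is found on the top strand at positions 44–65.
Taking the reverse complement of TGAAAAGGGGACCACACC gives GGTGTGGTCCCCTTTTCA, found at positions 97–114 on the template; the primer anneals here to the top strand with its 3' end pointing upstream.
The product is the template from position 44 through 114 (71 bp).

5'-TACAGCTTCGGAGTCAGGCGAAGGCTCTCCGCATTGTTGTGTAGGAACGGCGAGGTGTGGTCCCCTTTTCA-3'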